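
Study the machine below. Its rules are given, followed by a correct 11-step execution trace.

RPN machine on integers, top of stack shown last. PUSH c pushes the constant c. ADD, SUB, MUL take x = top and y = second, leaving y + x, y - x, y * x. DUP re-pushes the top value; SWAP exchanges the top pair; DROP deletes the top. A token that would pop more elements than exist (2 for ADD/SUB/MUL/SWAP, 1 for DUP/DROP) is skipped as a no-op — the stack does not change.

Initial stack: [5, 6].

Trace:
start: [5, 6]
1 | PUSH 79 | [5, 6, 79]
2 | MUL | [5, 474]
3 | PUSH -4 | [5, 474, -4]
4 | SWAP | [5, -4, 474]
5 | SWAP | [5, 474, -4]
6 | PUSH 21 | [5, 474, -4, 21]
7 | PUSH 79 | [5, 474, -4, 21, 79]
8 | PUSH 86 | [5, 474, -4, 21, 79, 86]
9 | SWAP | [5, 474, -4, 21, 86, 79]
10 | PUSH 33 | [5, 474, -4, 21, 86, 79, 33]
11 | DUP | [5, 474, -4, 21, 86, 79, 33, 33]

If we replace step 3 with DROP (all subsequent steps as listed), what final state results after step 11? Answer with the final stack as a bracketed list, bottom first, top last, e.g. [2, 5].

(re-executing from step 3 with the substitution; state before step 3: [5, 474])
3 | DROP | [5]
4 | SWAP | [5]
5 | SWAP | [5]
6 | PUSH 21 | [5, 21]
7 | PUSH 79 | [5, 21, 79]
8 | PUSH 86 | [5, 21, 79, 86]
9 | SWAP | [5, 21, 86, 79]
10 | PUSH 33 | [5, 21, 86, 79, 33]
11 | DUP | [5, 21, 86, 79, 33, 33]

[5, 21, 86, 79, 33, 33]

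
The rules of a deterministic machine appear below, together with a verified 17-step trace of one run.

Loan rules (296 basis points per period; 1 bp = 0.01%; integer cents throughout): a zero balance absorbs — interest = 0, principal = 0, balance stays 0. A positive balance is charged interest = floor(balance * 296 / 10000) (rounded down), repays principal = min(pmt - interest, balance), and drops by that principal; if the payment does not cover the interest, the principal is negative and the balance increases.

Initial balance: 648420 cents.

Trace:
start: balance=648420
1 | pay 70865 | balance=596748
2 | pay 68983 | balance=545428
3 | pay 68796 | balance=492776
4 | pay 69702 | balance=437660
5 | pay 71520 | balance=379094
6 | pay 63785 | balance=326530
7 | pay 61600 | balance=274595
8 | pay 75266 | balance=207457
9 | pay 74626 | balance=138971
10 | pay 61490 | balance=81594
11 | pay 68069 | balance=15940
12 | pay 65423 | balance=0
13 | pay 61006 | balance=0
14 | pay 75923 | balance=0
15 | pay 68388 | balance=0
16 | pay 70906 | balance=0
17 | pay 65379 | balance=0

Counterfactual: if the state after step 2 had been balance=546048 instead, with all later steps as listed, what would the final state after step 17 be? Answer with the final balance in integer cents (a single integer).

state after step 2 := balance=546048
3 | pay 68796 | balance=493415
4 | pay 69702 | balance=438318
5 | pay 71520 | balance=379772
6 | pay 63785 | balance=327228
7 | pay 61600 | balance=275313
8 | pay 75266 | balance=208196
9 | pay 74626 | balance=139732
10 | pay 61490 | balance=82378
11 | pay 68069 | balance=16747
12 | pay 65423 | balance=0
13 | pay 61006 | balance=0
14 | pay 75923 | balance=0
15 | pay 68388 | balance=0
16 | pay 70906 | balance=0
17 | pay 65379 | balance=0

0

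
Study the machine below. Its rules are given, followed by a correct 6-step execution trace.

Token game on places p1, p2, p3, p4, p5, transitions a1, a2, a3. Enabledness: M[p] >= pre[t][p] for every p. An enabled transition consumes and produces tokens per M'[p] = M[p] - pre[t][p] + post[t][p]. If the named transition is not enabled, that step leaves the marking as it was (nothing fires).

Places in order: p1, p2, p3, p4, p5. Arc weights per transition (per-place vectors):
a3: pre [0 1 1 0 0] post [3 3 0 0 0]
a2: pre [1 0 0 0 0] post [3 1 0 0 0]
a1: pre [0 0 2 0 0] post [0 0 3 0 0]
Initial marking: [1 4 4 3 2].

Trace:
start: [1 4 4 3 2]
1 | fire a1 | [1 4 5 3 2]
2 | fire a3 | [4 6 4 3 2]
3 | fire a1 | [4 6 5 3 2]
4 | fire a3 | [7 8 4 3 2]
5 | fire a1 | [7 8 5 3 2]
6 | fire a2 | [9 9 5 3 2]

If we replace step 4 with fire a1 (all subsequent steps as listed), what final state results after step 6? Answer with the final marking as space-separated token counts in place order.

6 7 7 3 2

(re-executing from step 4 with the substitution; state before step 4: [4 6 5 3 2])
4 | fire a1 | [4 6 6 3 2]
5 | fire a1 | [4 6 7 3 2]
6 | fire a2 | [6 7 7 3 2]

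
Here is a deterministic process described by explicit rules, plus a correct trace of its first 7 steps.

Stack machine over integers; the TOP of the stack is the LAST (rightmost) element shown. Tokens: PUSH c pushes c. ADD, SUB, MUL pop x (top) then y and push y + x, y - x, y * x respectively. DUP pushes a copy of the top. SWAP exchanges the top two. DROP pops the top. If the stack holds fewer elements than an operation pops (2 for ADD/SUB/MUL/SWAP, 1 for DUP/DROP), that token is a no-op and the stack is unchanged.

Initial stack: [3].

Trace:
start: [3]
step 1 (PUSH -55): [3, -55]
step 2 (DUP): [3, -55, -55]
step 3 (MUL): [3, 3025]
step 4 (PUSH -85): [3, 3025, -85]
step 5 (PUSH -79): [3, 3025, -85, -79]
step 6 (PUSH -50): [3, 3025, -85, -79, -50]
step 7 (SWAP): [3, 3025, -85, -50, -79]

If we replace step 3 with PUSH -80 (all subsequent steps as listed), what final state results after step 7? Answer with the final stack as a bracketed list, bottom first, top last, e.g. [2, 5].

(re-executing from step 3 with the substitution; state before step 3: [3, -55, -55])
step 3 (PUSH -80): [3, -55, -55, -80]
step 4 (PUSH -85): [3, -55, -55, -80, -85]
step 5 (PUSH -79): [3, -55, -55, -80, -85, -79]
step 6 (PUSH -50): [3, -55, -55, -80, -85, -79, -50]
step 7 (SWAP): [3, -55, -55, -80, -85, -50, -79]

[3, -55, -55, -80, -85, -50, -79]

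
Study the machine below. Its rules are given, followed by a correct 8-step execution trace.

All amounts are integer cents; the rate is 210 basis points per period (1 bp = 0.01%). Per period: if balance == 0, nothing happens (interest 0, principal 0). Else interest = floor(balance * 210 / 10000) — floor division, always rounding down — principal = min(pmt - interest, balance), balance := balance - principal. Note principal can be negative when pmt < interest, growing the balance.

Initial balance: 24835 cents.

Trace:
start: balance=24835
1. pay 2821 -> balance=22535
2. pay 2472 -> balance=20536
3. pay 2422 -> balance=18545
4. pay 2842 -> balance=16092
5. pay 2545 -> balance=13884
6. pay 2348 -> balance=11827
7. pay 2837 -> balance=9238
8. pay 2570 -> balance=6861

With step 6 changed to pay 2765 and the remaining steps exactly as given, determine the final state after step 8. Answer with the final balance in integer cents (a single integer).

(re-executing from step 6 with the substitution; state before step 6: balance=13884)
6. pay 2765 -> balance=11410
7. pay 2837 -> balance=8812
8. pay 2570 -> balance=6427

6427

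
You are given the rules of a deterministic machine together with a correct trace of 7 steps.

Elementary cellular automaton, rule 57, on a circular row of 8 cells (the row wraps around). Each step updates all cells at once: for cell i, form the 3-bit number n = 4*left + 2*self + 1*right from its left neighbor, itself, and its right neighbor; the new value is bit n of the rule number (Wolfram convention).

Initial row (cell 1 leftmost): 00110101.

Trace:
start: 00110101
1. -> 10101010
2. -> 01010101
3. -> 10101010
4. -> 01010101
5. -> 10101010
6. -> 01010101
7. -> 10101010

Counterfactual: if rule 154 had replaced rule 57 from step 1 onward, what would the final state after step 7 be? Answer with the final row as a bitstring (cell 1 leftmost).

(re-executing steps 1..7 under rule 154; state before step 1: 00110101)
1. -> 11100000
2. -> 11010001
3. -> 10001011
4. -> 01010011
5. -> 00001110
6. -> 00011101
7. -> 10111000

10111000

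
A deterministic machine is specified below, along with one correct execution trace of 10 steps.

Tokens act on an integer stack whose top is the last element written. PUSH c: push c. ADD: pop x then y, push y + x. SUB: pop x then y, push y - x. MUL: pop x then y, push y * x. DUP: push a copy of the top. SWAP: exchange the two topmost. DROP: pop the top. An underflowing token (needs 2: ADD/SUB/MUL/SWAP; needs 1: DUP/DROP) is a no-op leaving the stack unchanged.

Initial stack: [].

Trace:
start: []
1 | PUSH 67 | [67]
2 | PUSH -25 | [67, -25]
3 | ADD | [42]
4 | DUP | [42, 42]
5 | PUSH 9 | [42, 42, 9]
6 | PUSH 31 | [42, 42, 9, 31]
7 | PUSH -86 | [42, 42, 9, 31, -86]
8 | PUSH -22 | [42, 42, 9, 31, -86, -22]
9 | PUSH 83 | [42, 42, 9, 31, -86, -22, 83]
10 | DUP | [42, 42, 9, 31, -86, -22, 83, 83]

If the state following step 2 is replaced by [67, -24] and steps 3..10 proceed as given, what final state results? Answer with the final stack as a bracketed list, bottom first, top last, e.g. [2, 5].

state after step 2 := [67, -24]
3 | ADD | [43]
4 | DUP | [43, 43]
5 | PUSH 9 | [43, 43, 9]
6 | PUSH 31 | [43, 43, 9, 31]
7 | PUSH -86 | [43, 43, 9, 31, -86]
8 | PUSH -22 | [43, 43, 9, 31, -86, -22]
9 | PUSH 83 | [43, 43, 9, 31, -86, -22, 83]
10 | DUP | [43, 43, 9, 31, -86, -22, 83, 83]

[43, 43, 9, 31, -86, -22, 83, 83]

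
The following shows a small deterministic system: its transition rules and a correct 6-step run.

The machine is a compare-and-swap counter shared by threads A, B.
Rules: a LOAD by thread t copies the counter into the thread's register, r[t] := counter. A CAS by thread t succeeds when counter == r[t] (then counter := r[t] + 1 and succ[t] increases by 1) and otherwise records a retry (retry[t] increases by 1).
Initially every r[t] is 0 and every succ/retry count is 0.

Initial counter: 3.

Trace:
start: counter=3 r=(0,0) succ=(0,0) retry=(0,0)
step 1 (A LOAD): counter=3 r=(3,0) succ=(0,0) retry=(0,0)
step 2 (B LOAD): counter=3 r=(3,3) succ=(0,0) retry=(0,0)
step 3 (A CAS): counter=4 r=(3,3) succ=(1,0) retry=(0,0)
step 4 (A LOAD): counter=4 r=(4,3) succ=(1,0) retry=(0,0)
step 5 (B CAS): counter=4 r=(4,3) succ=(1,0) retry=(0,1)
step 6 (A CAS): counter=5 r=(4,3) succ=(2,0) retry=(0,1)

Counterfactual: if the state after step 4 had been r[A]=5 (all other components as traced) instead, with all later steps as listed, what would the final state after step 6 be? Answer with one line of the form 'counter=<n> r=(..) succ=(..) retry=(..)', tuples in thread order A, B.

counter=4 r=(5,3) succ=(1,0) retry=(1,1)

state after step 4 := counter=4 r=(5,3) succ=(1,0) retry=(0,0)
step 5 (B CAS): counter=4 r=(5,3) succ=(1,0) retry=(0,1)
step 6 (A CAS): counter=4 r=(5,3) succ=(1,0) retry=(1,1)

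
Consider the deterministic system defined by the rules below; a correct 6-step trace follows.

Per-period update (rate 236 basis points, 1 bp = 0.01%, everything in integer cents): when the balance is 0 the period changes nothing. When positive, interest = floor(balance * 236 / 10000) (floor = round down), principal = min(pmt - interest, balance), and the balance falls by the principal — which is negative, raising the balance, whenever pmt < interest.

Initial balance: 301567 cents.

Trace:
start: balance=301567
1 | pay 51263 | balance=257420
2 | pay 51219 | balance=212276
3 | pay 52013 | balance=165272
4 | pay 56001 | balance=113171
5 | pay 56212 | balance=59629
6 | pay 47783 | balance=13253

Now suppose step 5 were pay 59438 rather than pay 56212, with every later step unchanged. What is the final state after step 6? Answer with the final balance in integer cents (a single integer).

9951

(re-executing from step 5 with the substitution; state before step 5: balance=113171)
5 | pay 59438 | balance=56403
6 | pay 47783 | balance=9951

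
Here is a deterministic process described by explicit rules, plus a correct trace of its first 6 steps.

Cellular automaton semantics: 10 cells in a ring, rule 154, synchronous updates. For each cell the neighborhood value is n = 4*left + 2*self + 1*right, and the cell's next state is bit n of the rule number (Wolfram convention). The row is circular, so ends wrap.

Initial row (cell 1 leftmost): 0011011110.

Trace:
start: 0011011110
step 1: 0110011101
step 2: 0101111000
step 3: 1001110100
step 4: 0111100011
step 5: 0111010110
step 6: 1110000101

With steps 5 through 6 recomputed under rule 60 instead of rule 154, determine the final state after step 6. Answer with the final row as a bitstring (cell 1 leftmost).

1010011011

(re-executing steps 5..6 under rule 60; state before step 5: 0111100011)
step 5: 1100010010
step 6: 1010011011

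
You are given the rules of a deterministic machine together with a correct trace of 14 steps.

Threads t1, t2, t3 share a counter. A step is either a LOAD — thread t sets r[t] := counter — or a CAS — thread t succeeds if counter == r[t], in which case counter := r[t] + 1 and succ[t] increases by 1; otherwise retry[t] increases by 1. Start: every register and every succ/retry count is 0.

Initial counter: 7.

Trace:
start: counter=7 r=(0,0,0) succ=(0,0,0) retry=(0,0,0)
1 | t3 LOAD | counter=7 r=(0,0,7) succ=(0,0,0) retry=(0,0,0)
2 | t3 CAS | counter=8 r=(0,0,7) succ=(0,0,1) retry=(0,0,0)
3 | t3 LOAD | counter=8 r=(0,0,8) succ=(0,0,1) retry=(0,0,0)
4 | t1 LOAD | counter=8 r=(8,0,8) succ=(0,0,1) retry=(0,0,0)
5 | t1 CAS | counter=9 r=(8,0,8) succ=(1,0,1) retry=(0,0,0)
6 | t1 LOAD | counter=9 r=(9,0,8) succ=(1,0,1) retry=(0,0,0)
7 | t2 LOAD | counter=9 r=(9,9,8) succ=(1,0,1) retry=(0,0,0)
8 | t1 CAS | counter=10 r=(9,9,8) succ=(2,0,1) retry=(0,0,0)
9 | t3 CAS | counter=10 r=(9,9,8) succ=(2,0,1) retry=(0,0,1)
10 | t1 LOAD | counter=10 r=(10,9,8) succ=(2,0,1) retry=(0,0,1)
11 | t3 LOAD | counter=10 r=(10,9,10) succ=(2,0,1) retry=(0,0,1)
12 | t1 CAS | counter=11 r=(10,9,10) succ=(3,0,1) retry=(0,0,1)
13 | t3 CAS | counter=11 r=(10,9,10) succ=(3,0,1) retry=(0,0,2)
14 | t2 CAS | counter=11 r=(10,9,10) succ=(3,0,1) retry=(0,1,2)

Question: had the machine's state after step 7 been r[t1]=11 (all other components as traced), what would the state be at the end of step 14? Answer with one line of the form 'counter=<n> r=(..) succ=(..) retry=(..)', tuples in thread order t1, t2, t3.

state after step 7 := counter=9 r=(11,9,8) succ=(1,0,1) retry=(0,0,0)
8 | t1 CAS | counter=9 r=(11,9,8) succ=(1,0,1) retry=(1,0,0)
9 | t3 CAS | counter=9 r=(11,9,8) succ=(1,0,1) retry=(1,0,1)
10 | t1 LOAD | counter=9 r=(9,9,8) succ=(1,0,1) retry=(1,0,1)
11 | t3 LOAD | counter=9 r=(9,9,9) succ=(1,0,1) retry=(1,0,1)
12 | t1 CAS | counter=10 r=(9,9,9) succ=(2,0,1) retry=(1,0,1)
13 | t3 CAS | counter=10 r=(9,9,9) succ=(2,0,1) retry=(1,0,2)
14 | t2 CAS | counter=10 r=(9,9,9) succ=(2,0,1) retry=(1,1,2)

counter=10 r=(9,9,9) succ=(2,0,1) retry=(1,1,2)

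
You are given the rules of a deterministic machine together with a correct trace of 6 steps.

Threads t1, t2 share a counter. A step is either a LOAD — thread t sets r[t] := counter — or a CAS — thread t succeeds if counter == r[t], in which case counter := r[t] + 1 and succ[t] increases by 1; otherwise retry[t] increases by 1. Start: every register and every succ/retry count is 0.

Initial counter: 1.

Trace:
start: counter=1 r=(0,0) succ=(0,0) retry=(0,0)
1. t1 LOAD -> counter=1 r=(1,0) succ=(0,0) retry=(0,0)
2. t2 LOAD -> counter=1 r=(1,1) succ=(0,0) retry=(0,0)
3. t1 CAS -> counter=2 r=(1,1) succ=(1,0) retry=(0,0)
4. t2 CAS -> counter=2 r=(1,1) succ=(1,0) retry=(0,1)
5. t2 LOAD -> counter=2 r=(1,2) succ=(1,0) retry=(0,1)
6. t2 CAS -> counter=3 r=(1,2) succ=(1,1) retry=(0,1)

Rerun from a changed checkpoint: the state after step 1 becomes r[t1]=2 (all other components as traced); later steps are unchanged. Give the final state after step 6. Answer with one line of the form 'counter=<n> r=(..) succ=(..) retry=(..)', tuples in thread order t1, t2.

counter=3 r=(2,2) succ=(0,2) retry=(1,0)

state after step 1 := counter=1 r=(2,0) succ=(0,0) retry=(0,0)
2. t2 LOAD -> counter=1 r=(2,1) succ=(0,0) retry=(0,0)
3. t1 CAS -> counter=1 r=(2,1) succ=(0,0) retry=(1,0)
4. t2 CAS -> counter=2 r=(2,1) succ=(0,1) retry=(1,0)
5. t2 LOAD -> counter=2 r=(2,2) succ=(0,1) retry=(1,0)
6. t2 CAS -> counter=3 r=(2,2) succ=(0,2) retry=(1,0)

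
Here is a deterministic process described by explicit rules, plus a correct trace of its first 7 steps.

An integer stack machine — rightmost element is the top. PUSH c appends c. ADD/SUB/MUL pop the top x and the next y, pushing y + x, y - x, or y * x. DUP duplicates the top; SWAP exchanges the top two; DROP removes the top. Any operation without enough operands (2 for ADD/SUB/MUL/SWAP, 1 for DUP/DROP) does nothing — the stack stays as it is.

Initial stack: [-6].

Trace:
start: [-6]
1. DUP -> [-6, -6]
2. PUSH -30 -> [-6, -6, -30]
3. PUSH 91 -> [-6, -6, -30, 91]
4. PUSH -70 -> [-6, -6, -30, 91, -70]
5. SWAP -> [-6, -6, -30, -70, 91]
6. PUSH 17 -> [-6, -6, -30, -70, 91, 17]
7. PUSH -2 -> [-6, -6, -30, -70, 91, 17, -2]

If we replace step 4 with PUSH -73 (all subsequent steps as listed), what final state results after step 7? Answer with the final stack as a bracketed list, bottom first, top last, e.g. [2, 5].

[-6, -6, -30, -73, 91, 17, -2]

(re-executing from step 4 with the substitution; state before step 4: [-6, -6, -30, 91])
4. PUSH -73 -> [-6, -6, -30, 91, -73]
5. SWAP -> [-6, -6, -30, -73, 91]
6. PUSH 17 -> [-6, -6, -30, -73, 91, 17]
7. PUSH -2 -> [-6, -6, -30, -73, 91, 17, -2]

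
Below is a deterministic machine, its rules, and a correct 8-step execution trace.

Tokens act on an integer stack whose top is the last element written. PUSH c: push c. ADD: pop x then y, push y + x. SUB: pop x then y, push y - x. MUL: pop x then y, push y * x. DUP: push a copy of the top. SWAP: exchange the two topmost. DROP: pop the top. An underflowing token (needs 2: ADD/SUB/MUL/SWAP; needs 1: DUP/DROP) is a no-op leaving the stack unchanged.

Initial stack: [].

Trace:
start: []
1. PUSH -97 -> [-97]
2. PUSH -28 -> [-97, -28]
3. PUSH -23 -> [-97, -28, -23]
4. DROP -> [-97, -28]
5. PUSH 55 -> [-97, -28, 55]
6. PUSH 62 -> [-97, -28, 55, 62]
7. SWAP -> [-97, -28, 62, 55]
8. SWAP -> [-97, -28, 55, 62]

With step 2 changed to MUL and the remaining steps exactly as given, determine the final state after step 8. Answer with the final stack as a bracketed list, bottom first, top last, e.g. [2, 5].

(re-executing from step 2 with the substitution; state before step 2: [-97])
2. MUL -> [-97]
3. PUSH -23 -> [-97, -23]
4. DROP -> [-97]
5. PUSH 55 -> [-97, 55]
6. PUSH 62 -> [-97, 55, 62]
7. SWAP -> [-97, 62, 55]
8. SWAP -> [-97, 55, 62]

[-97, 55, 62]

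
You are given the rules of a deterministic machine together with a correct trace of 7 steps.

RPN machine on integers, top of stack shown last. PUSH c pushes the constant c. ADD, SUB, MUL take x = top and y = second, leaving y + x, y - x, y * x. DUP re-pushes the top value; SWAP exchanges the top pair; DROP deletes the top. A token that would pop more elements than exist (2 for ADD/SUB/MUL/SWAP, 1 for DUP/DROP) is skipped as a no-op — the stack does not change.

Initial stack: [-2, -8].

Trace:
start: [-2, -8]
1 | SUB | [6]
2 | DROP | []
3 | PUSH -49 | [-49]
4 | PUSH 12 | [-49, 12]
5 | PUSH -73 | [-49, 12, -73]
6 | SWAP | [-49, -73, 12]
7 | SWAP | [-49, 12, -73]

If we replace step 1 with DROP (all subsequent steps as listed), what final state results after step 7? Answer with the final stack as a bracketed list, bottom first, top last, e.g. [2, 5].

[-49, 12, -73]

(re-executing from step 1 with the substitution; state before step 1: [-2, -8])
1 | DROP | [-2]
2 | DROP | []
3 | PUSH -49 | [-49]
4 | PUSH 12 | [-49, 12]
5 | PUSH -73 | [-49, 12, -73]
6 | SWAP | [-49, -73, 12]
7 | SWAP | [-49, 12, -73]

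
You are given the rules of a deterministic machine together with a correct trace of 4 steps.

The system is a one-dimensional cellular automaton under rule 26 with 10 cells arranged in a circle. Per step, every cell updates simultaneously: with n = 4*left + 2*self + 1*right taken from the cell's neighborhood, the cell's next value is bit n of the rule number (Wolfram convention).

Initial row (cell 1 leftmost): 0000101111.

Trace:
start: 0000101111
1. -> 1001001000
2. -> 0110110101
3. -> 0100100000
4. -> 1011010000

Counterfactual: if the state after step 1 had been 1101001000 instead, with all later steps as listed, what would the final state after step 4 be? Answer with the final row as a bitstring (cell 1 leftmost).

state after step 1 := 1101001000
2. -> 1000110101
3. -> 0101100001
4. -> 0001010010

0001010010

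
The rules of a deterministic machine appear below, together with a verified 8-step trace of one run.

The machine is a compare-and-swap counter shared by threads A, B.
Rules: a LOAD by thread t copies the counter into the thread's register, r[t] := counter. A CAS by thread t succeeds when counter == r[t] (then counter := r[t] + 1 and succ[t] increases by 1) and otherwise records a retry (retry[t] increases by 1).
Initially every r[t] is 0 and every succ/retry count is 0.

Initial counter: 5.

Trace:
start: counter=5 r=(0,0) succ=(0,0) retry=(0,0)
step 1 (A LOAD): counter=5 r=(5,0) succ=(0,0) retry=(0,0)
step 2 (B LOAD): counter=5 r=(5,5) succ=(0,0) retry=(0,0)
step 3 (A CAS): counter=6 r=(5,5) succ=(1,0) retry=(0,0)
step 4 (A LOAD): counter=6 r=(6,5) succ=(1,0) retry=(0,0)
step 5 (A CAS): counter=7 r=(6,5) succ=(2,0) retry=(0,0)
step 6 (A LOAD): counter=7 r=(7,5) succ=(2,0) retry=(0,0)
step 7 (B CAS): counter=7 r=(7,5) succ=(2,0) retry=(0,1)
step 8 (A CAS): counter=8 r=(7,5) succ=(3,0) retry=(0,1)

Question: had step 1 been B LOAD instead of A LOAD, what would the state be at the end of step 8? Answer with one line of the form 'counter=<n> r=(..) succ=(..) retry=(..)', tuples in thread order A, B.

counter=7 r=(6,5) succ=(2,0) retry=(1,1)

(re-executing from step 1 with the substitution; state before step 1: counter=5 r=(0,0) succ=(0,0) retry=(0,0))
step 1 (B LOAD): counter=5 r=(0,5) succ=(0,0) retry=(0,0)
step 2 (B LOAD): counter=5 r=(0,5) succ=(0,0) retry=(0,0)
step 3 (A CAS): counter=5 r=(0,5) succ=(0,0) retry=(1,0)
step 4 (A LOAD): counter=5 r=(5,5) succ=(0,0) retry=(1,0)
step 5 (A CAS): counter=6 r=(5,5) succ=(1,0) retry=(1,0)
step 6 (A LOAD): counter=6 r=(6,5) succ=(1,0) retry=(1,0)
step 7 (B CAS): counter=6 r=(6,5) succ=(1,0) retry=(1,1)
step 8 (A CAS): counter=7 r=(6,5) succ=(2,0) retry=(1,1)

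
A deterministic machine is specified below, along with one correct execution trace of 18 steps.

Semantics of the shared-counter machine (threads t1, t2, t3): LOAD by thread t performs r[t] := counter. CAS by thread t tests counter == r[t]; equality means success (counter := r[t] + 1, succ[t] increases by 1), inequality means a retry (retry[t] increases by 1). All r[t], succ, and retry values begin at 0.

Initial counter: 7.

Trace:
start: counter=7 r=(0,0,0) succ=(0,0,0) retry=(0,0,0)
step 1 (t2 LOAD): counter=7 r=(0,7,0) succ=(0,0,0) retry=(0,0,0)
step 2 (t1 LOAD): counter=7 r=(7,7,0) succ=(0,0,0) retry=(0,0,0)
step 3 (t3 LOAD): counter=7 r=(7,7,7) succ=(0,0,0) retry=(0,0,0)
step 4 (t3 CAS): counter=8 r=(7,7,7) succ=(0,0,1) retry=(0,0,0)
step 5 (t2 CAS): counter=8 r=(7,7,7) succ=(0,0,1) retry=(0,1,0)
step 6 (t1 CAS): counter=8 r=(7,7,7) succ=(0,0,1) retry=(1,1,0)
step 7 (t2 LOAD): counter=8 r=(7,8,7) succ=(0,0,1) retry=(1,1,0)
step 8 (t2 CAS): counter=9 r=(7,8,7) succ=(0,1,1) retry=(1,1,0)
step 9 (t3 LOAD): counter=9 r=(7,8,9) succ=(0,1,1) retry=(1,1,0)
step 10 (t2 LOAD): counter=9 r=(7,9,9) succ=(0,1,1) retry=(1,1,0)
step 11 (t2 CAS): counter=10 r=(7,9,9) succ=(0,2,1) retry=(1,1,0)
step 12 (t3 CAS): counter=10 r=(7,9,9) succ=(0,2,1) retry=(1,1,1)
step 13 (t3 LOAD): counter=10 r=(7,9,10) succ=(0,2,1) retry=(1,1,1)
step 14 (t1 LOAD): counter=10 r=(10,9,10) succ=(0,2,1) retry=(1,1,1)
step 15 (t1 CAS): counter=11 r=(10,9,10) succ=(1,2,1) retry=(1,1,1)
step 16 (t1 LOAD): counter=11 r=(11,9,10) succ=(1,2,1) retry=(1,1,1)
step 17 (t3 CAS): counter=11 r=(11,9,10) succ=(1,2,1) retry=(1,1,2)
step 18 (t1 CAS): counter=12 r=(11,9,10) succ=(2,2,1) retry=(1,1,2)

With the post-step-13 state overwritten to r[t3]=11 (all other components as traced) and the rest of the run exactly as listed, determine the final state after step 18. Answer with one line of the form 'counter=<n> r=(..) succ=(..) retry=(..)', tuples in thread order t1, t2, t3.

state after step 13 := counter=10 r=(7,9,11) succ=(0,2,1) retry=(1,1,1)
step 14 (t1 LOAD): counter=10 r=(10,9,11) succ=(0,2,1) retry=(1,1,1)
step 15 (t1 CAS): counter=11 r=(10,9,11) succ=(1,2,1) retry=(1,1,1)
step 16 (t1 LOAD): counter=11 r=(11,9,11) succ=(1,2,1) retry=(1,1,1)
step 17 (t3 CAS): counter=12 r=(11,9,11) succ=(1,2,2) retry=(1,1,1)
step 18 (t1 CAS): counter=12 r=(11,9,11) succ=(1,2,2) retry=(2,1,1)

counter=12 r=(11,9,11) succ=(1,2,2) retry=(2,1,1)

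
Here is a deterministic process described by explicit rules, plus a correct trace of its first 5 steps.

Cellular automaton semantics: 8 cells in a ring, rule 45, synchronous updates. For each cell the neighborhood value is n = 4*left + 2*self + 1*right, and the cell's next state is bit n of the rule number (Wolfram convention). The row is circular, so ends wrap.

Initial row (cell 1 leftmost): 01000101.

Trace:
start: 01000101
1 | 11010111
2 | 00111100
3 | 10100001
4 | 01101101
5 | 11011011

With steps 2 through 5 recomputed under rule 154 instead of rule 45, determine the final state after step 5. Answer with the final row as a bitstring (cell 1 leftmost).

(re-executing steps 2..5 under rule 154; state before step 2: 11010111)
2 | 10000111
3 | 01001111
4 | 00111110
5 | 01111101

01111101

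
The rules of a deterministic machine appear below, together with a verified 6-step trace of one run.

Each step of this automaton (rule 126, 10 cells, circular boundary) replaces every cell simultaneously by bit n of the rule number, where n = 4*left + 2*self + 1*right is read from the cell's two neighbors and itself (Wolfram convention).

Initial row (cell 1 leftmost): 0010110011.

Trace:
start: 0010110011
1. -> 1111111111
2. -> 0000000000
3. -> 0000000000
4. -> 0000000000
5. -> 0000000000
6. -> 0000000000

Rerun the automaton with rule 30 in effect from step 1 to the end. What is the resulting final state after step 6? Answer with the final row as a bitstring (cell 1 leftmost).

0010000000

(re-executing steps 1..6 under rule 30; state before step 1: 0010110011)
1. -> 1110101110
2. -> 1000101000
3. -> 1101101101
4. -> 0001001001
5. -> 1011111111
6. -> 0010000000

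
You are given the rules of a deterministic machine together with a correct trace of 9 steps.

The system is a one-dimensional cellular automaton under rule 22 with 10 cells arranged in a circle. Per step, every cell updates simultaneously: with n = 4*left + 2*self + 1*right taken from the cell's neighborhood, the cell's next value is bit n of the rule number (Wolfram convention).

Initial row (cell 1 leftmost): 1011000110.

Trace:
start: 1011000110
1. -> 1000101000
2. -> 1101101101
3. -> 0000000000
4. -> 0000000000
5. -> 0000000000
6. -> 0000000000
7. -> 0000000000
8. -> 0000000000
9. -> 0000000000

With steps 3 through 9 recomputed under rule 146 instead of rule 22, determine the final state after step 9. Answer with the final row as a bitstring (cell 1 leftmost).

(re-executing steps 3..9 under rule 146; state before step 3: 1101101101)
3. -> 1000000000
4. -> 0100000001
5. -> 0010000010
6. -> 0101000101
7. -> 0000101000
8. -> 0001000100
9. -> 0010101010

0010101010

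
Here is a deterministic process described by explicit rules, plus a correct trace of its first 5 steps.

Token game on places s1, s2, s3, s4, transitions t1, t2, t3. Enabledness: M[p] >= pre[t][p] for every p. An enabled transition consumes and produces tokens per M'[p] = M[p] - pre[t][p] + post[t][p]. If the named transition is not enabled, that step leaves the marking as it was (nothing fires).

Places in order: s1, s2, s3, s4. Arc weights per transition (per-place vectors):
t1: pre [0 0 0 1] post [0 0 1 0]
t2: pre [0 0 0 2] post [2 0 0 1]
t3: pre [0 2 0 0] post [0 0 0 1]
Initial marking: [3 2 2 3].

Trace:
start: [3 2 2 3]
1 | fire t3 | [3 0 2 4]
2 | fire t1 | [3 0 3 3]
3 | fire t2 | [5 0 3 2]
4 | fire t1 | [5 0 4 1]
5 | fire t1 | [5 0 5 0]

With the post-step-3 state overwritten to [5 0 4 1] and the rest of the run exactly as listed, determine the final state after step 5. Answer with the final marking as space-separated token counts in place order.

5 0 5 0

state after step 3 := [5 0 4 1]
4 | fire t1 | [5 0 5 0]
5 | fire t1 | [5 0 5 0]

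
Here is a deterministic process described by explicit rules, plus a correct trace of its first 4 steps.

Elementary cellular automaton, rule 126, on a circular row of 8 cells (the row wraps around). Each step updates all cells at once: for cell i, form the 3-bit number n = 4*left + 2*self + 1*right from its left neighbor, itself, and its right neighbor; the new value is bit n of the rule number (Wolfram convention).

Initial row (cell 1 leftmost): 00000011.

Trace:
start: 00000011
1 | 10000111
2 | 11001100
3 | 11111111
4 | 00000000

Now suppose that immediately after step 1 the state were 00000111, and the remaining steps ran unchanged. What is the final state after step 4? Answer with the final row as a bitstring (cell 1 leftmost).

01110000

state after step 1 := 00000111
2 | 10001101
3 | 11011111
4 | 01110000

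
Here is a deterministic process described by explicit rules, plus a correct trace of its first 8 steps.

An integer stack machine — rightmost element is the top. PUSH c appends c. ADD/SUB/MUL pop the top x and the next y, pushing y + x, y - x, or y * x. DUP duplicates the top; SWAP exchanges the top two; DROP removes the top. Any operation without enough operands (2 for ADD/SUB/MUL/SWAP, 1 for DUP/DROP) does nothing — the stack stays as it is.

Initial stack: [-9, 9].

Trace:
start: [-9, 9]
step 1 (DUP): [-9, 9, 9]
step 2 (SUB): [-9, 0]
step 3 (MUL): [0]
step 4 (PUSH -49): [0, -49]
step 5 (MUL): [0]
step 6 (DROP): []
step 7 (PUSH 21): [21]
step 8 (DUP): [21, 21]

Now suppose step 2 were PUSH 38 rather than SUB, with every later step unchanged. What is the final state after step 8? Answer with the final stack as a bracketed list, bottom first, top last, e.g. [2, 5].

(re-executing from step 2 with the substitution; state before step 2: [-9, 9, 9])
step 2 (PUSH 38): [-9, 9, 9, 38]
step 3 (MUL): [-9, 9, 342]
step 4 (PUSH -49): [-9, 9, 342, -49]
step 5 (MUL): [-9, 9, -16758]
step 6 (DROP): [-9, 9]
step 7 (PUSH 21): [-9, 9, 21]
step 8 (DUP): [-9, 9, 21, 21]

[-9, 9, 21, 21]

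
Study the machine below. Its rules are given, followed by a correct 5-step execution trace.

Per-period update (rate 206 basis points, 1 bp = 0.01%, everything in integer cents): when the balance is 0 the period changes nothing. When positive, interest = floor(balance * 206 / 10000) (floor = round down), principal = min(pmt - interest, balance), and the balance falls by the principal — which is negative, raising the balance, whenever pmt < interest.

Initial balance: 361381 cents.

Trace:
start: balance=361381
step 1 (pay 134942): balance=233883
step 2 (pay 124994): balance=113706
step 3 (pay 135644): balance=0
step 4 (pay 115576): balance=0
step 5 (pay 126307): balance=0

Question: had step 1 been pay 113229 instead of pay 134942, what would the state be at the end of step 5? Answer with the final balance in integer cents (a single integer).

0

(re-executing from step 1 with the substitution; state before step 1: balance=361381)
step 1 (pay 113229): balance=255596
step 2 (pay 124994): balance=135867
step 3 (pay 135644): balance=3021
step 4 (pay 115576): balance=0
step 5 (pay 126307): balance=0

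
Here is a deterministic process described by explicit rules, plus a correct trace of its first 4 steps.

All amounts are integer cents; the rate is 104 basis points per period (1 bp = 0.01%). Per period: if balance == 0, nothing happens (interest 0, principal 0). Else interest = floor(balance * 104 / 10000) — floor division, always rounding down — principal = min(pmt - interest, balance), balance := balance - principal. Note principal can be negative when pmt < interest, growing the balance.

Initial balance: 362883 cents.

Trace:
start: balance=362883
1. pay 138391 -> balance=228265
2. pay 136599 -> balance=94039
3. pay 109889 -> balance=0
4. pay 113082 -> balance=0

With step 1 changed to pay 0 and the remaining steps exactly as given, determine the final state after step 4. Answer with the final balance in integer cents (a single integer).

(re-executing from step 1 with the substitution; state before step 1: balance=362883)
1. pay 0 -> balance=366656
2. pay 136599 -> balance=233870
3. pay 109889 -> balance=126413
4. pay 113082 -> balance=14645

14645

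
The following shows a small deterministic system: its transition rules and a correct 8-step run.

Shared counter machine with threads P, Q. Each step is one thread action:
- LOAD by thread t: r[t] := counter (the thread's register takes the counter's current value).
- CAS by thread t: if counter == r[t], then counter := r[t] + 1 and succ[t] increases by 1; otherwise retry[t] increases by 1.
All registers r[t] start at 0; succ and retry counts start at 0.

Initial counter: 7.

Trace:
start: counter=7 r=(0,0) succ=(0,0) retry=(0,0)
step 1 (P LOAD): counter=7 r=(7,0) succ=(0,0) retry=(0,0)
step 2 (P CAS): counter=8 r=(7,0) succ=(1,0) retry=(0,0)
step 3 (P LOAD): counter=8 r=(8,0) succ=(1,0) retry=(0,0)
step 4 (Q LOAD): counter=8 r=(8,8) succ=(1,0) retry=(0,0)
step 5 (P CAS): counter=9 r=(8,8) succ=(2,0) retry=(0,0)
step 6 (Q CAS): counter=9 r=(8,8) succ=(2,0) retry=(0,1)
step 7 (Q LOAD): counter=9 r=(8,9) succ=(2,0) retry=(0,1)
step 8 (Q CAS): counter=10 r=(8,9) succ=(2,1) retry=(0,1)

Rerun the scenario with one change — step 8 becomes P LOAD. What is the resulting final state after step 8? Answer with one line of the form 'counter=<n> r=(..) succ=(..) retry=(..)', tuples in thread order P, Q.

counter=9 r=(9,9) succ=(2,0) retry=(0,1)

(re-executing from step 8 with the substitution; state before step 8: counter=9 r=(8,9) succ=(2,0) retry=(0,1))
step 8 (P LOAD): counter=9 r=(9,9) succ=(2,0) retry=(0,1)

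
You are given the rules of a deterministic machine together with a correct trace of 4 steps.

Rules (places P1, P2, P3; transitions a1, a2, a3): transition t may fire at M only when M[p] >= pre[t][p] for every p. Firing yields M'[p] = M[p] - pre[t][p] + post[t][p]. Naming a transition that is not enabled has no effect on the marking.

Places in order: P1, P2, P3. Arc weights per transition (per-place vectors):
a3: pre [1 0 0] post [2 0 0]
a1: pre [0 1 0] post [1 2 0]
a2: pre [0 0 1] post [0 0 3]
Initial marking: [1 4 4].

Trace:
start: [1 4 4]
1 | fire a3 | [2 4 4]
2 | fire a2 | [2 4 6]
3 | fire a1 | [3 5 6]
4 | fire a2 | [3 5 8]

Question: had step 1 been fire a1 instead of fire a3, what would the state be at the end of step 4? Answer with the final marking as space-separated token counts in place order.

(re-executing from step 1 with the substitution; state before step 1: [1 4 4])
1 | fire a1 | [2 5 4]
2 | fire a2 | [2 5 6]
3 | fire a1 | [3 6 6]
4 | fire a2 | [3 6 8]

3 6 8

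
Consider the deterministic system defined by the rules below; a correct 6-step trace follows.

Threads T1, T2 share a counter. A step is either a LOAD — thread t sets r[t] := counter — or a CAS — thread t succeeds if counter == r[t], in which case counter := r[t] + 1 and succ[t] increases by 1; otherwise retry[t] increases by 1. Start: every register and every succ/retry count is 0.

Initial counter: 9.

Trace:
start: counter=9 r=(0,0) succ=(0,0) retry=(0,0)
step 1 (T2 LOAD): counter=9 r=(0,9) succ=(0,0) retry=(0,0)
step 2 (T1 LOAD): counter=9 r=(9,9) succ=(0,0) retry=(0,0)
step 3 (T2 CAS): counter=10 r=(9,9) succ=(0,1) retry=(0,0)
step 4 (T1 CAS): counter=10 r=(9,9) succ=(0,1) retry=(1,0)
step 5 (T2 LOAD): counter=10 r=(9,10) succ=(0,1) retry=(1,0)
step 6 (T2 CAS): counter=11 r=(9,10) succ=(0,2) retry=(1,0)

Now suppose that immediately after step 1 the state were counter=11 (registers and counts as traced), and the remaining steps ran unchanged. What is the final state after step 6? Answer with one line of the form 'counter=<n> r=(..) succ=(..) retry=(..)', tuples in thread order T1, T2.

state after step 1 := counter=11 r=(0,9) succ=(0,0) retry=(0,0)
step 2 (T1 LOAD): counter=11 r=(11,9) succ=(0,0) retry=(0,0)
step 3 (T2 CAS): counter=11 r=(11,9) succ=(0,0) retry=(0,1)
step 4 (T1 CAS): counter=12 r=(11,9) succ=(1,0) retry=(0,1)
step 5 (T2 LOAD): counter=12 r=(11,12) succ=(1,0) retry=(0,1)
step 6 (T2 CAS): counter=13 r=(11,12) succ=(1,1) retry=(0,1)

counter=13 r=(11,12) succ=(1,1) retry=(0,1)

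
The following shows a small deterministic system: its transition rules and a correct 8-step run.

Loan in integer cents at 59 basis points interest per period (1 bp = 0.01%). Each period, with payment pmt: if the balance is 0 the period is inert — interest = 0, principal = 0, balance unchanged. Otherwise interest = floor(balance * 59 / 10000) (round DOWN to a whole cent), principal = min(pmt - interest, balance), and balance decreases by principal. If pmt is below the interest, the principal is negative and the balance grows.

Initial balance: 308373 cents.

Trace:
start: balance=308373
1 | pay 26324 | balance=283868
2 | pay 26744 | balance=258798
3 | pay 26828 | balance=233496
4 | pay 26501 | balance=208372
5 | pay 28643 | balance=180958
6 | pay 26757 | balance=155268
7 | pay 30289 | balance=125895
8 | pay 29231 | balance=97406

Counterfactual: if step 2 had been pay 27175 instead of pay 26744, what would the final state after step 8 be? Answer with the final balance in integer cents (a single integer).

(re-executing from step 2 with the substitution; state before step 2: balance=283868)
2 | pay 27175 | balance=258367
3 | pay 26828 | balance=233063
4 | pay 26501 | balance=207937
5 | pay 28643 | balance=180520
6 | pay 26757 | balance=154828
7 | pay 30289 | balance=125452
8 | pay 29231 | balance=96961

96961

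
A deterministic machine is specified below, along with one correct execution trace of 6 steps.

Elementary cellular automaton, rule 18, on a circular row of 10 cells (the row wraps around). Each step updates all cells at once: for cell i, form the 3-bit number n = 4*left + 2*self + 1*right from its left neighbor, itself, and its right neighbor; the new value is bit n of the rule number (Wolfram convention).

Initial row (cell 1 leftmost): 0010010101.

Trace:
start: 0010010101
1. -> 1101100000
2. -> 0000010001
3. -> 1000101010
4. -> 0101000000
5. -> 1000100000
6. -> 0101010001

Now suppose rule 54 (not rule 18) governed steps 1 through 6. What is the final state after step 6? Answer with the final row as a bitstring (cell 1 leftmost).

(re-executing steps 1..6 under rule 54; state before step 1: 0010010101)
1. -> 1111111111
2. -> 0000000000
3. -> 0000000000
4. -> 0000000000
5. -> 0000000000
6. -> 0000000000

0000000000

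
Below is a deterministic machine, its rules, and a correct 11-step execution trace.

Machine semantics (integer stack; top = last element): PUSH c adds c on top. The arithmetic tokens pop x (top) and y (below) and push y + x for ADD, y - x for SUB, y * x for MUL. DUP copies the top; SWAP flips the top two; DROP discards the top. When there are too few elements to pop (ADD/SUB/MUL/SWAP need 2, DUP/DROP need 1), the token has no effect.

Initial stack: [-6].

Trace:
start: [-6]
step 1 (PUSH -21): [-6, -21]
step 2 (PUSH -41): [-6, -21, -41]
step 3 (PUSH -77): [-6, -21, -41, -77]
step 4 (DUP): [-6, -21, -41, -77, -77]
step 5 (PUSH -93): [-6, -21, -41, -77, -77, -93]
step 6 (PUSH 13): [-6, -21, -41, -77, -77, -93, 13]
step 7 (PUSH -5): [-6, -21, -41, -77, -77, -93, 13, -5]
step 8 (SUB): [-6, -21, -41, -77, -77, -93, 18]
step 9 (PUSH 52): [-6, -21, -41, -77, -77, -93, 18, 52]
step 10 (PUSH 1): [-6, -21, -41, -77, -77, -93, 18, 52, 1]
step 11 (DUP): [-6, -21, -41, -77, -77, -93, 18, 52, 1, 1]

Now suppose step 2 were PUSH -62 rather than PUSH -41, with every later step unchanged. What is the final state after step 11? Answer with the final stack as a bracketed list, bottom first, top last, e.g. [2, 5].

(re-executing from step 2 with the substitution; state before step 2: [-6, -21])
step 2 (PUSH -62): [-6, -21, -62]
step 3 (PUSH -77): [-6, -21, -62, -77]
step 4 (DUP): [-6, -21, -62, -77, -77]
step 5 (PUSH -93): [-6, -21, -62, -77, -77, -93]
step 6 (PUSH 13): [-6, -21, -62, -77, -77, -93, 13]
step 7 (PUSH -5): [-6, -21, -62, -77, -77, -93, 13, -5]
step 8 (SUB): [-6, -21, -62, -77, -77, -93, 18]
step 9 (PUSH 52): [-6, -21, -62, -77, -77, -93, 18, 52]
step 10 (PUSH 1): [-6, -21, -62, -77, -77, -93, 18, 52, 1]
step 11 (DUP): [-6, -21, -62, -77, -77, -93, 18, 52, 1, 1]

[-6, -21, -62, -77, -77, -93, 18, 52, 1, 1]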